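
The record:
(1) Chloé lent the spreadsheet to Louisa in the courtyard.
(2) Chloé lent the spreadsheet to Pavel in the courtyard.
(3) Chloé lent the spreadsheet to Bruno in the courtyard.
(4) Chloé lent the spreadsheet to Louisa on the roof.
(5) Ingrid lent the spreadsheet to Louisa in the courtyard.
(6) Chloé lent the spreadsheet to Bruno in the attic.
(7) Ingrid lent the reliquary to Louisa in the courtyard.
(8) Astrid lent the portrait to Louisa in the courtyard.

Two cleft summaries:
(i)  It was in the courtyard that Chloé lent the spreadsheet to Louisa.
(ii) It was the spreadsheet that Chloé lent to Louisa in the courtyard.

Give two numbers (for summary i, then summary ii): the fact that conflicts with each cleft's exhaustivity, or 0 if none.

4, 0

(i): focus "in the courtyard". Looking for same agent, thing, recipient (Chloé / the spreadsheet / Louisa) with some other setting — fact (4) has on the roof there. Refuted.
(ii): focus "the spreadsheet". No fact shares same agent, recipient, setting (Chloé / Louisa / in the courtyard) with a different thing. 0.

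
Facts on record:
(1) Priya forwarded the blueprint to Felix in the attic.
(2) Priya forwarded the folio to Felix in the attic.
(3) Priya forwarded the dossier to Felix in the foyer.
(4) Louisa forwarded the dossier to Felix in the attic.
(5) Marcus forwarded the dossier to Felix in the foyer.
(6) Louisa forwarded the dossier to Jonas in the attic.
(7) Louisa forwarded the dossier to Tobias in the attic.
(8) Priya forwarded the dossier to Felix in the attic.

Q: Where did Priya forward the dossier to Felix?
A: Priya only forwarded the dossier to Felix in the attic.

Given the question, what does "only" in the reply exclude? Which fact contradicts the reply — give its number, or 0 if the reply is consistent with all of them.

3

Answering "Where did ...?" puts focus on the setting — here, "in the attic".
"Only" then excludes alternative settings while the background — same agent, thing, recipient (Priya / the dossier / Felix) — is held fixed.
Fact (3) shares the background with a different setting (in the foyer) — counterexample.
(Fact (1) would refute a reading with focus on the thing — but that is not what the question asks.)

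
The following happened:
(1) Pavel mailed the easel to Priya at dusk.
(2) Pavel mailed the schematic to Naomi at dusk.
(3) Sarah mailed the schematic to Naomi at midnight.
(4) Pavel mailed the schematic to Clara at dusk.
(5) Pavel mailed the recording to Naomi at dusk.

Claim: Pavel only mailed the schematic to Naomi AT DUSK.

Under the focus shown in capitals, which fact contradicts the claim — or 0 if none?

The capitals mark "at dusk" as focus. So "only" rules out other settings, with the rest (agent = Pavel, thing = the schematic, recipient = Naomi) as background.
Every other fact changes something in the background, not just the setting. Nothing refutes the claim.

0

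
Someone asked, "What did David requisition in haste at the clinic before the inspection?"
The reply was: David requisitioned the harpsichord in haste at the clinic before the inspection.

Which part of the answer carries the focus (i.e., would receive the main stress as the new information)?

the harpsichord

The wh-word "what" asks about the direct object.
In the answer, "David", "in haste", "at the clinic" and "before the inspection" are given — repeated from the question.
The constituent filling the direct object gap is "the harpsichord"; that is the focus and would carry nuclear stress.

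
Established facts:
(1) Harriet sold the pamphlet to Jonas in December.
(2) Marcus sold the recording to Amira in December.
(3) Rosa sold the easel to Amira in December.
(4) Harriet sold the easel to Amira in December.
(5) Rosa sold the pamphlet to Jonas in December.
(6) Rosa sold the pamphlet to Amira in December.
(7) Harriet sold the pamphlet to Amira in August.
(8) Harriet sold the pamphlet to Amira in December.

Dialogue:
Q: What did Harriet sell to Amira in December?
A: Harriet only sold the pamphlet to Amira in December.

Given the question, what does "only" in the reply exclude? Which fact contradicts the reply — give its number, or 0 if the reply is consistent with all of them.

Answering "What did ...?" puts focus on the thing — here, "the pamphlet".
So "only" ranges over things; the rest (Harriet as agent and Amira as recipient and in December as setting) is presupposed.
Fact (4) shares the background with a different thing (the easel) — counterexample.
(Fact (7) would refute a reading with focus on the setting — but that is not what the question asks.)

4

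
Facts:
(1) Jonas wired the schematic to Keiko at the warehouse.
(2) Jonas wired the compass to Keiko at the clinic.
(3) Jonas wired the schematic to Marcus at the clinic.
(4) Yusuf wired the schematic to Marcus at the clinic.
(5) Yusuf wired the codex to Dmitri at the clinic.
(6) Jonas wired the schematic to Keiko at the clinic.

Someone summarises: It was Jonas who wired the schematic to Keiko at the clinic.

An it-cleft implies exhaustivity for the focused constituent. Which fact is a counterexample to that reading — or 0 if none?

0

Focus of the cleft: "Jonas" (the agent). Presupposed background: same thing, recipient, setting (the schematic / Keiko / at the clinic).
Exhaustivity: Jonas is the only agent satisfying that background.
No listed fact matches the background with a different agent. Exhaustivity holds.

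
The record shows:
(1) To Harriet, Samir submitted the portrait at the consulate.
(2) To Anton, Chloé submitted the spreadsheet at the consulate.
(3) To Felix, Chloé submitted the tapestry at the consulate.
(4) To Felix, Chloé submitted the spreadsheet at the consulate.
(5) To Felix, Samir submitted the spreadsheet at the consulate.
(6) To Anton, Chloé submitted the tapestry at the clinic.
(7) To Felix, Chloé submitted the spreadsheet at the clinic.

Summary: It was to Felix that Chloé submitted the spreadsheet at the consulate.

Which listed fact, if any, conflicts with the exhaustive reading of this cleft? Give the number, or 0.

2

Focus of the cleft: "Felix" (the recipient). Presupposed background: Chloé as agent and the spreadsheet as thing and at the consulate as setting.
Exhaustivity: Felix is the only recipient satisfying that background.
Fact (2) shares the background but with recipient = Anton; exhaustivity is violated.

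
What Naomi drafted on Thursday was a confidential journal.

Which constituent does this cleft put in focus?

In a pseudo-cleft "What ... was X", the post-copular constituent X is the focus.
Here the focus is "a confidential journal". The backgrounded (presupposed) material includes "Naomi" and "on Thursday".

a confidential journal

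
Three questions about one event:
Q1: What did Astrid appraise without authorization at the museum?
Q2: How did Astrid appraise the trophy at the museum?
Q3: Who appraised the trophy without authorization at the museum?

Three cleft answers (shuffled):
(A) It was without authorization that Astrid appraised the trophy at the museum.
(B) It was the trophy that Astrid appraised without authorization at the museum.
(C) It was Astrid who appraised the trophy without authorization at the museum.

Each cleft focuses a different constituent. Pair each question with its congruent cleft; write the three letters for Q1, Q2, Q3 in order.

Q1 asks about the direct object; cleft (B) focuses "the trophy", which is the direct object — so Q1 → B.
Q2 asks about the manner; cleft (A) focuses "without authorization", which is the manner — so Q2 → A.
Q3 asks about the subject (agent); cleft (C) focuses "Astrid", which is the subject (agent) — so Q3 → C.
Mapping: Q1→B, Q2→A, Q3→C.

BAC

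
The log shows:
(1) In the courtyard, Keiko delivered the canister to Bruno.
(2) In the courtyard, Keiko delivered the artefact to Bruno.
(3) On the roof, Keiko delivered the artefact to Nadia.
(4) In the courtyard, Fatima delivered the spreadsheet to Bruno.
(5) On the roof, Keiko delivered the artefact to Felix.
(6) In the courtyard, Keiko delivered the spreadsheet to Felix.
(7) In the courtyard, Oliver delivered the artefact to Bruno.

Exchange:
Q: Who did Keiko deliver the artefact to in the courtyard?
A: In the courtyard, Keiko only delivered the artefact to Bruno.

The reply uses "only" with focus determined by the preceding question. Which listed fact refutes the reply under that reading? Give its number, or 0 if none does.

0

Answering "Who did ... to ...?" puts focus on the recipient — here, "Bruno".
So "only" ranges over recipients; the rest (Keiko as agent and the artefact as thing and in the courtyard as setting) is presupposed.
No fact keeps Keiko as agent and the artefact as thing and in the courtyard as setting while changing the recipient; every other fact differs on something backgrounded. The reply stands.
(Fact (1) would refute a reading with focus on the thing — but that is not what the question asks.)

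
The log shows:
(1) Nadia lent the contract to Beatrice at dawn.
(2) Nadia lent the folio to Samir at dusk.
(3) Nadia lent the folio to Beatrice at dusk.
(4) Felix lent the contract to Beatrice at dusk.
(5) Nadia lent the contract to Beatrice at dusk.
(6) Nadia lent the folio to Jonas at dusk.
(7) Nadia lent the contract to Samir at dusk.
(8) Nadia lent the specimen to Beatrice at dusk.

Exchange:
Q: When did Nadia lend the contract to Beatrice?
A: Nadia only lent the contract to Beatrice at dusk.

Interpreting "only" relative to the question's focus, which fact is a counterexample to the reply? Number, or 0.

1

Answering "When did ...?" puts focus on the setting — here, "at dusk".
"Only" then excludes alternative settings while the background — Nadia as agent and the contract as thing and Beatrice as recipient — is held fixed.
Fact (1) keeps Nadia as agent and the contract as thing and Beatrice as recipient but has setting = at dawn; that refutes the reply.
(Fact (7) would refute a reading with focus on the recipient — but that is not what the question asks.)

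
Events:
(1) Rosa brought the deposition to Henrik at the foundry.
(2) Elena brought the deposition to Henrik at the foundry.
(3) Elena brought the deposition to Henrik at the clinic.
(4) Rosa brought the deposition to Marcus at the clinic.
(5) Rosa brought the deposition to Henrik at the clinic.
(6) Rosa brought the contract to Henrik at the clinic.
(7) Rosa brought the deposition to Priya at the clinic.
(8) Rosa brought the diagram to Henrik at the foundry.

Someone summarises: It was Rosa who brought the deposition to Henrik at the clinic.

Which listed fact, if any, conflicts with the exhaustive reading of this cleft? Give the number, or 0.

3

The cleft puts "Rosa" in focus and presupposes the open proposition with the deposition as thing and Henrik as recipient and at the clinic as setting.
The exhaustive reading says no other agent fits that background.
Fact (3) shares the background but with agent = Elena; exhaustivity is violated.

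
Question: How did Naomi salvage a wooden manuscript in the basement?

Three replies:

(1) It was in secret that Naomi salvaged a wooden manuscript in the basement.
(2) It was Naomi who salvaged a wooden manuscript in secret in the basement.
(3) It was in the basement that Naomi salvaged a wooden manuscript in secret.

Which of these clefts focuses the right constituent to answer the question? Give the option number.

1

The question word "how" targets the manner.
Option (1) clefts "in secret" — that matches what the question asks about.
Option (2) clefts "Naomi" — the subject (agent), not what was asked.
Option (3) clefts "in the basement" — the location, not what was asked.
So the congruent reply is (1).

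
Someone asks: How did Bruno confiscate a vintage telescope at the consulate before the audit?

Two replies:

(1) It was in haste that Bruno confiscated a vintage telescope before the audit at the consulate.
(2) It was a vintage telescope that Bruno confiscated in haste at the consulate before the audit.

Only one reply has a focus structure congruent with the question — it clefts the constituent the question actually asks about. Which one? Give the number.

The question word "how" targets the manner.
Option (1) clefts "in haste" — that matches what the question asks about.
Option (2) clefts "a vintage telescope" — the direct object, not what was asked.
So the congruent reply is (1).

1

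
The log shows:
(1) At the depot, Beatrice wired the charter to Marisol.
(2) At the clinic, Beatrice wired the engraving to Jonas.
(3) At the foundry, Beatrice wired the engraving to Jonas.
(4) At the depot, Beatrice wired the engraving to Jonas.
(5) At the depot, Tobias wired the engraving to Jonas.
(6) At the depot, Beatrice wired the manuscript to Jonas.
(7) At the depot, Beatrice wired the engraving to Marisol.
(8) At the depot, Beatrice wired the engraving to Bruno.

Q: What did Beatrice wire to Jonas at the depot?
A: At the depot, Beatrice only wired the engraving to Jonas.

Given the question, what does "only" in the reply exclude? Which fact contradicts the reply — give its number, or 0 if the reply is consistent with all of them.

Answering "What did ...?" puts focus on the thing — here, "the engraving".
"Only" then excludes alternative things while the background — Beatrice as agent and Jonas as recipient and at the depot as setting — is held fixed.
Fact (6) shares the background with a different thing (the manuscript) — counterexample.
(Fact (2) would refute a reading with focus on the setting — but that is not what the question asks.)

6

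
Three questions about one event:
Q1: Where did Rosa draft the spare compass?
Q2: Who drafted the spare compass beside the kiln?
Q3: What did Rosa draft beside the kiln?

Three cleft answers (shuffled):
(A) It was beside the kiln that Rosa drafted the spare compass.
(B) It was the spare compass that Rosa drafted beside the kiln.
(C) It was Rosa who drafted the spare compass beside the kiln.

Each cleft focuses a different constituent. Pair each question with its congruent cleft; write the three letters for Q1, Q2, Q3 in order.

Q1 asks about the location; cleft (A) focuses "beside the kiln", which is the location — so Q1 → A.
Q2 asks about the subject (agent); cleft (C) focuses "Rosa", which is the subject (agent) — so Q2 → C.
Q3 asks about the direct object; cleft (B) focuses "the spare compass", which is the direct object — so Q3 → B.
Mapping: Q1→A, Q2→C, Q3→B.

ACB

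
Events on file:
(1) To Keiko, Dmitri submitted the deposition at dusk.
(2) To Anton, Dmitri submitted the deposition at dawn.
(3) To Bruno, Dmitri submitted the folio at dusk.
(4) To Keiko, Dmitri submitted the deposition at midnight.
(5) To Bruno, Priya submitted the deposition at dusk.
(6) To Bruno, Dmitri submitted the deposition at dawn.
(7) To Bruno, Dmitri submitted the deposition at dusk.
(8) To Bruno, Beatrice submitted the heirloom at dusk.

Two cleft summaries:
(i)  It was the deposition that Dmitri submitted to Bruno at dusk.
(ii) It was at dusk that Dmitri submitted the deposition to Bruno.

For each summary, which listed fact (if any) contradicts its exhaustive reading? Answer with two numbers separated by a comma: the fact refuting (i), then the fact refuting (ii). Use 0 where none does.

(i): focus "the deposition". Looking for agent = Dmitri, recipient = Bruno, setting = at dusk with some other thing — fact (3) has the folio there. Refuted.
(ii): focus "at dusk". Looking for agent = Dmitri, thing = the deposition, recipient = Bruno with some other setting — fact (6) has at dawn there. Refuted.

3, 6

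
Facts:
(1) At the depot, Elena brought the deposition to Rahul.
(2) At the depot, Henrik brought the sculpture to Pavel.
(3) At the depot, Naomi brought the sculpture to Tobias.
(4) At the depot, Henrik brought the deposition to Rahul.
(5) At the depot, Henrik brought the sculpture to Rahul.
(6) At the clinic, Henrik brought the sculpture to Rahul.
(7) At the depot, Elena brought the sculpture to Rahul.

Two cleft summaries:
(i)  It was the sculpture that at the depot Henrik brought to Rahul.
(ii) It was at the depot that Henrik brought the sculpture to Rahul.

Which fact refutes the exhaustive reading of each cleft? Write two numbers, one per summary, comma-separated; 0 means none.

Summary (i) focuses "the sculpture" (the thing); background Henrik as agent and Rahul as recipient and at the depot as setting. Fact (4) matches that background with thing = the deposition — refutes (i).
Summary (ii) focuses "at the depot" (the setting); background Henrik as agent and the sculpture as thing and Rahul as recipient. Fact (6) matches that background with setting = at the clinic — refutes (ii).

4, 6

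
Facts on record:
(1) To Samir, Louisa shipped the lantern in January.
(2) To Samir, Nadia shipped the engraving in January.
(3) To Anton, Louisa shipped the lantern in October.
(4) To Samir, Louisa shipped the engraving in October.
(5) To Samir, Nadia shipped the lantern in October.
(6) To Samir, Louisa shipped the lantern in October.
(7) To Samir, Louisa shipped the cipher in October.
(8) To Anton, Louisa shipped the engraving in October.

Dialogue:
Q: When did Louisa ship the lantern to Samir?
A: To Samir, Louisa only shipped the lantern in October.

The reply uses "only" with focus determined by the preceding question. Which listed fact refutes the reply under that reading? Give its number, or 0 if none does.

1

Answering "When did ...?" puts focus on the setting — here, "in October".
"Only" then excludes alternative settings while the background — same agent, thing, recipient (Louisa / the lantern / Samir) — is held fixed.
Fact (1) shares the background with a different setting (in January) — counterexample.
(Fact (3) would refute a reading with focus on the recipient — but that is not what the question asks.)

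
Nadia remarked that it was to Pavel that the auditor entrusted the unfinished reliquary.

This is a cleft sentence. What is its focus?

In an it-cleft "It was X that/who ...", the clefted constituent X is the focus; the that/who-clause expresses the presupposed open proposition.
Here the focus is "to Pavel". The backgrounded (presupposed) material includes "the auditor" and "the unfinished reliquary".

to Pavel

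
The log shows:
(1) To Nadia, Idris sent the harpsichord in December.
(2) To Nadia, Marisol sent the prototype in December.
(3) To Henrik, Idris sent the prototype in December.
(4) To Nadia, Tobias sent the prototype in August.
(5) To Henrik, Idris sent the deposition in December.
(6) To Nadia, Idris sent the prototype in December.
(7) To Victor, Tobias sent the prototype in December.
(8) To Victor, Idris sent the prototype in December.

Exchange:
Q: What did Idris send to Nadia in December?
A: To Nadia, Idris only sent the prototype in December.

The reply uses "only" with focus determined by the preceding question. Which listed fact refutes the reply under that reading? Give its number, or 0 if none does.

Answering "What did ...?" puts focus on the thing — here, "the prototype".
"Only" then excludes alternative things while the background — same agent, recipient, setting (Idris / Nadia / in December) — is held fixed.
Fact (1) keeps same agent, recipient, setting (Idris / Nadia / in December) but has thing = the harpsichord; that refutes the reply.
(Fact (3) would refute a reading with focus on the recipient — but that is not what the question asks.)

1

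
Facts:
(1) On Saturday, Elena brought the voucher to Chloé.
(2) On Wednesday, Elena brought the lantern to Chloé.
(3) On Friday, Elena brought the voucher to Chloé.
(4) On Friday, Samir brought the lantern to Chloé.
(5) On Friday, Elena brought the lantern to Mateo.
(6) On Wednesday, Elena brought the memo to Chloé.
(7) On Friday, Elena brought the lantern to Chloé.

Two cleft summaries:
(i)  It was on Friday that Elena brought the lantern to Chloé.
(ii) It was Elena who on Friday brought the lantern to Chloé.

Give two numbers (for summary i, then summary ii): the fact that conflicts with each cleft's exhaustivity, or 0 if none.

2, 4

(i): focus "on Friday". Looking for same agent, thing, recipient (Elena / the lantern / Chloé) with some other setting — fact (2) has on Wednesday there. Refuted.
(ii): focus "Elena". Looking for same thing, recipient, setting (the lantern / Chloé / on Friday) with some other agent — fact (4) has Samir there. Refuted.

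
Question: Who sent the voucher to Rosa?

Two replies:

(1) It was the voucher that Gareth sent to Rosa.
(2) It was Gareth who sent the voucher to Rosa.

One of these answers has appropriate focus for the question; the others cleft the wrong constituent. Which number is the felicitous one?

The question word "who" targets the subject (agent).
Option (1) clefts "the voucher" — the direct object, not what was asked.
Option (2) clefts "Gareth" — that matches what the question asks about.
So the congruent reply is (2).

2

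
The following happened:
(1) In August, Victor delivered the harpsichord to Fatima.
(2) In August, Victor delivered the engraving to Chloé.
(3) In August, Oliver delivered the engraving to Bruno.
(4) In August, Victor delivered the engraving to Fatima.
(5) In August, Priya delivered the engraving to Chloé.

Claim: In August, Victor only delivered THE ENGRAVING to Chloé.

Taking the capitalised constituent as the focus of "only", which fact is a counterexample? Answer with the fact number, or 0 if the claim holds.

0

Focus (in capitals) is "the engraving" — the thing. "Only" excludes alternative things while holding fixed agent = Victor, recipient = Chloé, setting = in August.
No fact matches agent = Victor, recipient = Chloé, setting = in August with a different thing — every other fact differs on at least one backgrounded slot. So no fact refutes it.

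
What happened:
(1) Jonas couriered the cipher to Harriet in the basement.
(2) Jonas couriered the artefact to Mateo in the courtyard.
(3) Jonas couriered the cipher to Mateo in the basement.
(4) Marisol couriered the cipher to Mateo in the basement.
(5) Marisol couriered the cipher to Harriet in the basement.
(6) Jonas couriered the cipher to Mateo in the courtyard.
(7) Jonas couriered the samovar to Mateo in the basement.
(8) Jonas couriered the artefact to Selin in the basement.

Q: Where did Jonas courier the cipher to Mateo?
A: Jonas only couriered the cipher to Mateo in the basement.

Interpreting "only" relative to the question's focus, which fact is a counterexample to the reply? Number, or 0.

The question "Where did ...?" targets the setting, so in the reply the focus falls on "in the basement".
So "only" ranges over settings; the rest (agent = Jonas, thing = the cipher, recipient = Mateo) is presupposed.
Fact (6) shares the background with a different setting (in the courtyard) — counterexample.
(Fact (1) would refute a reading with focus on the recipient — but that is not what the question asks.)

6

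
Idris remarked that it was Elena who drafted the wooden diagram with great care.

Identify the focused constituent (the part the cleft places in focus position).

In an it-cleft "It was X that/who ...", the clefted constituent X is the focus; the that/who-clause expresses the presupposed open proposition.
Here the focus is "Elena". The backgrounded (presupposed) material includes "the wooden diagram" and "with great care".

Elena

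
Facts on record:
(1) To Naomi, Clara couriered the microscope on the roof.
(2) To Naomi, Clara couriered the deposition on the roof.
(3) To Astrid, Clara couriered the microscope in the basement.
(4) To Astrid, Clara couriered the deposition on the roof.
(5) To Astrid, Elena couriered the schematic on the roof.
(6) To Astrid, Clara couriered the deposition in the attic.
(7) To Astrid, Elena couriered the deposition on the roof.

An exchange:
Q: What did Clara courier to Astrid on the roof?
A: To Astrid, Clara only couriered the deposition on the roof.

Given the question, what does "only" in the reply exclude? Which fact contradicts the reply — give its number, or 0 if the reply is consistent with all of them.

The question "What did ...?" targets the thing, so in the reply the focus falls on "the deposition".
"Only" then excludes alternative things while the background — same agent, recipient, setting (Clara / Astrid / on the roof) — is held fixed.
No fact keeps same agent, recipient, setting (Clara / Astrid / on the roof) while changing the thing; every other fact differs on something backgrounded. The reply stands.
(Fact (6) would refute a reading with focus on the setting — but that is not what the question asks.)

0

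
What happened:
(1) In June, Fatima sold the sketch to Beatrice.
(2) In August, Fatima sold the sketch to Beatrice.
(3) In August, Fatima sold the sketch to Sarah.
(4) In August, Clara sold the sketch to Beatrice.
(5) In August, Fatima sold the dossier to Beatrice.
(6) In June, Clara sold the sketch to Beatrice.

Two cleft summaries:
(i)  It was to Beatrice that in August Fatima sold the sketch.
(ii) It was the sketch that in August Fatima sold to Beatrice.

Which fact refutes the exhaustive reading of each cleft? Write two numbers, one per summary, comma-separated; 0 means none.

3, 5

(i): focus "Beatrice". Looking for same agent, thing, setting (Fatima / the sketch / in August) with some other recipient — fact (3) has Sarah there. Refuted.
(ii): focus "the sketch". Looking for same agent, recipient, setting (Fatima / Beatrice / in August) with some other thing — fact (5) has the dossier there. Refuted.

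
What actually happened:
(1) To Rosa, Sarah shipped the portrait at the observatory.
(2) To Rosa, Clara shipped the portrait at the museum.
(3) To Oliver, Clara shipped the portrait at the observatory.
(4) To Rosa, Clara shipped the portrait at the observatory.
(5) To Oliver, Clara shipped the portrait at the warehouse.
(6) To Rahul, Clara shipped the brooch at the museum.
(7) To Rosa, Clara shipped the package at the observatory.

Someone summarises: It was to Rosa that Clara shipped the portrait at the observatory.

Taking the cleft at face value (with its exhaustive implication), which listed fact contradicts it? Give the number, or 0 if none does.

The cleft puts "Rosa" in focus and presupposes the open proposition with same agent, thing, setting (Clara / the portrait / at the observatory).
The exhaustive reading says no other recipient fits that background.
But fact (3) also has same agent, thing, setting (Clara / the portrait / at the observatory), with recipient = Oliver — so the exhaustive reading fails.

3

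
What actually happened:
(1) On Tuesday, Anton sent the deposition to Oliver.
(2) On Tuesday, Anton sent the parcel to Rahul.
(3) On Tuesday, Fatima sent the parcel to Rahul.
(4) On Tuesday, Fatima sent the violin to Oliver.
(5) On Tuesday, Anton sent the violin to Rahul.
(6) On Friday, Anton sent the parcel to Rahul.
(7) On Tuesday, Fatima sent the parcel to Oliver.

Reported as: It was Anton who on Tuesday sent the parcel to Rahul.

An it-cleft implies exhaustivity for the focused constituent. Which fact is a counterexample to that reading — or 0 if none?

3

Focus of the cleft: "Anton" (the agent). Presupposed background: the parcel as thing and Rahul as recipient and on Tuesday as setting.
The exhaustive reading says no other agent fits that background.
But fact (3) also has the parcel as thing and Rahul as recipient and on Tuesday as setting, with agent = Fatima — so the exhaustive reading fails.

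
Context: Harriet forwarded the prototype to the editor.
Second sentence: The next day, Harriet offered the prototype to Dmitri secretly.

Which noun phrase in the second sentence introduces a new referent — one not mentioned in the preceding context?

Dmitri

"Harriet" and "the prototype" in the second sentence are given — already mentioned in the context.
"Dmitri" has no antecedent in the context; it is discourse-new.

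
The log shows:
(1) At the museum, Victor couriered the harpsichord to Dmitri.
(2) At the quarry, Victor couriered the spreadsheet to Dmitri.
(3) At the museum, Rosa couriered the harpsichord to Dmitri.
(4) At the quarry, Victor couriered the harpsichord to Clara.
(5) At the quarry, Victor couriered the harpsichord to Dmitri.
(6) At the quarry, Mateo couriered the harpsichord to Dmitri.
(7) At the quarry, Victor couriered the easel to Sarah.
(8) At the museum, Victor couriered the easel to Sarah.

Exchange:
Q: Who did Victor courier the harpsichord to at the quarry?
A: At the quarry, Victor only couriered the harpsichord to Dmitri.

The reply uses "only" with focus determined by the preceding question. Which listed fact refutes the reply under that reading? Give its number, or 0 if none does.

Answering "Who did ... to ...?" puts focus on the recipient — here, "Dmitri".
So "only" ranges over recipients; the rest (same agent, thing, setting (Victor / the harpsichord / at the quarry)) is presupposed.
Fact (4) shares the background with a different recipient (Clara) — counterexample.
(Fact (1) would refute a reading with focus on the setting — but that is not what the question asks.)

4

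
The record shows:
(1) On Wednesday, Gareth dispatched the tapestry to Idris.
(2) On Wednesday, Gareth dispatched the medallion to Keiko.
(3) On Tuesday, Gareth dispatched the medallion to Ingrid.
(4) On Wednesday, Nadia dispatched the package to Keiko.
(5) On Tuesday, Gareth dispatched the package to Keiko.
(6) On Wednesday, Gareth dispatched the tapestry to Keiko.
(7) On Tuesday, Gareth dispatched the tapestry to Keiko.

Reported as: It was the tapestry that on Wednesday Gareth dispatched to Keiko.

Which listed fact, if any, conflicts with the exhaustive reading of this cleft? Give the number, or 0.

Focus of the cleft: "the tapestry" (the thing). Presupposed background: same agent, recipient, setting (Gareth / Keiko / on Wednesday).
The exhaustive reading says no other thing fits that background.
Fact (2) shares the background but with thing = the medallion; exhaustivity is violated.

2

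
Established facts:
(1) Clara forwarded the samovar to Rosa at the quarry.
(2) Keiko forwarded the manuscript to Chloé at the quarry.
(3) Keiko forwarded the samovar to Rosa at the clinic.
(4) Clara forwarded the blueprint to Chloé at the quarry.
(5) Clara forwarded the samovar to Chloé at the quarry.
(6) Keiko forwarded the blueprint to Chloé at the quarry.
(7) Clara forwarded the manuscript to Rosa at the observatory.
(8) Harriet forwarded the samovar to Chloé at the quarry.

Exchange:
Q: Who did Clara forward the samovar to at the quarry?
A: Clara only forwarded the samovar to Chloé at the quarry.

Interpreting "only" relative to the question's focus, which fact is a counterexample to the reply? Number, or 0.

The question "Who did ... to ...?" targets the recipient, so in the reply the focus falls on "Chloé".
"Only" then excludes alternative recipients while the background — Clara as agent and the samovar as thing and at the quarry as setting — is held fixed.
Fact (1) shares the background with a different recipient (Rosa) — counterexample.
(Fact (4) would refute a reading with focus on the thing — but that is not what the question asks.)

1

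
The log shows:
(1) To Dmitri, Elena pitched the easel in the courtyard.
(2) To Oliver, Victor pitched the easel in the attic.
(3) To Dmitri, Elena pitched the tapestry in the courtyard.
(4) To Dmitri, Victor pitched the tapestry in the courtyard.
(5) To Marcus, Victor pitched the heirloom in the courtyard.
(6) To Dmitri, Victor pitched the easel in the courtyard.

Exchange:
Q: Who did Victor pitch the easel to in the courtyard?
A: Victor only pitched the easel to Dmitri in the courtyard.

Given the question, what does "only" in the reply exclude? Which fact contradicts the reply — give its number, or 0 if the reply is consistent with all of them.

0

Answering "Who did ... to ...?" puts focus on the recipient — here, "Dmitri".
"Only" then excludes alternative recipients while the background — same agent, thing, setting (Victor / the easel / in the courtyard) — is held fixed.
No listed fact shares that background with another recipient. Nothing contradicts the reply.
(Fact (4) would refute a reading with focus on the thing — but that is not what the question asks.)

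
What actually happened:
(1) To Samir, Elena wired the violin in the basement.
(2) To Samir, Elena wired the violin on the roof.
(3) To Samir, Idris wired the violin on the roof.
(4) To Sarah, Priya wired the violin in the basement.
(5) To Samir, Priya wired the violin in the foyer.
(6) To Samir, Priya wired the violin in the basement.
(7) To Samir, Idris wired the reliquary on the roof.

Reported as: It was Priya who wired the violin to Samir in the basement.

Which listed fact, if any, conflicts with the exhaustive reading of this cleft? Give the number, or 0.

Focus of the cleft: "Priya" (the agent). Presupposed background: thing = the violin, recipient = Samir, setting = in the basement.
The exhaustive reading says no other agent fits that background.
Fact (1) shares the background but with agent = Elena; exhaustivity is violated.

1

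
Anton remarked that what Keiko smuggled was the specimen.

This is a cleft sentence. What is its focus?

the specimen

In a pseudo-cleft "What ... was X", the post-copular constituent X is the focus.
Here the focus is "the specimen". The backgrounded (presupposed) material includes "Keiko".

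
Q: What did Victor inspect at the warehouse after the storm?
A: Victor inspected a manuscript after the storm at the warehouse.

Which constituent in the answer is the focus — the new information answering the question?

a manuscript

The wh-word "what" asks about the direct object.
In the answer, "Victor", "after the storm" and "at the warehouse" are given — repeated from the question.
The constituent filling the direct object gap is "a manuscript"; that is the focus and would carry nuclear stress.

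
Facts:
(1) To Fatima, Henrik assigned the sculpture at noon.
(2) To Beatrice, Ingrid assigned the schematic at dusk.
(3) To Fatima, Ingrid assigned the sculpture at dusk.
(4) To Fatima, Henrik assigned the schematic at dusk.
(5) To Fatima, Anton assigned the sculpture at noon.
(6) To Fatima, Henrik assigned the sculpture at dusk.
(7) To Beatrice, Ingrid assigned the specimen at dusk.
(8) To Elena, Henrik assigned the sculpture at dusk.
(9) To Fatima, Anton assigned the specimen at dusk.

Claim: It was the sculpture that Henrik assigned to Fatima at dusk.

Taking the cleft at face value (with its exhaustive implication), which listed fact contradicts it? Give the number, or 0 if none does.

4

Focus of the cleft: "the sculpture" (the thing). Presupposed background: same agent, recipient, setting (Henrik / Fatima / at dusk).
The exhaustive reading says no other thing fits that background.
Fact (4) shares the background but with thing = the schematic; exhaustivity is violated.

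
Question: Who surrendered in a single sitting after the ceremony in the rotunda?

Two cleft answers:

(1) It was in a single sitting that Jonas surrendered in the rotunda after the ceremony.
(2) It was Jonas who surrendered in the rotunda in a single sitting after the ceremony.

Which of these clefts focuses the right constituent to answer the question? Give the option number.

2

The question word "who" targets the subject (agent).
Option (1) clefts "in a single sitting" — the manner, not what was asked.
Option (2) clefts "Jonas" — that matches what the question asks about.
So the congruent reply is (2).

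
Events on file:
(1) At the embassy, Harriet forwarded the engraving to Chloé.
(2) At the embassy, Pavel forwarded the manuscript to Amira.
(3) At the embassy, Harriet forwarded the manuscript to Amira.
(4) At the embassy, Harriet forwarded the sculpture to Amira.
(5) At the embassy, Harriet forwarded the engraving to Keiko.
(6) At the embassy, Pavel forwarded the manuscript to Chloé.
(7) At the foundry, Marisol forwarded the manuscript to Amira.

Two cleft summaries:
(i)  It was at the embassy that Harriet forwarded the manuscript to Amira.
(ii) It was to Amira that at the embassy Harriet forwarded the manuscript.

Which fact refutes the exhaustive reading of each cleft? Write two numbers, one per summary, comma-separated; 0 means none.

(i): focus "at the embassy". No fact shares Harriet as agent and the manuscript as thing and Amira as recipient with a different setting. 0.
(ii): focus "Amira". No fact shares Harriet as agent and the manuscript as thing and at the embassy as setting with a different recipient. 0.

0, 0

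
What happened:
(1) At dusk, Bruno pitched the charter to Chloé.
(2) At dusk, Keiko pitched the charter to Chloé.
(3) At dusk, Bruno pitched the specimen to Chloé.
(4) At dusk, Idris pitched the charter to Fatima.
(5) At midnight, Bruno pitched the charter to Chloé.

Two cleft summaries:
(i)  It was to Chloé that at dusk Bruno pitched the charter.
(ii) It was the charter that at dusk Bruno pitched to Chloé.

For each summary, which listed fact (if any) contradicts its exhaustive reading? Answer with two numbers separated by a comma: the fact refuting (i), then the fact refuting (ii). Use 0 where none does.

Summary (i) focuses "Chloé" (the recipient); background Bruno as agent and the charter as thing and at dusk as setting. No fact matches that background with a different recipient, so 0.
Summary (ii) focuses "the charter" (the thing); background Bruno as agent and Chloé as recipient and at dusk as setting. Fact (3) matches that background with thing = the specimen — refutes (ii).

0, 3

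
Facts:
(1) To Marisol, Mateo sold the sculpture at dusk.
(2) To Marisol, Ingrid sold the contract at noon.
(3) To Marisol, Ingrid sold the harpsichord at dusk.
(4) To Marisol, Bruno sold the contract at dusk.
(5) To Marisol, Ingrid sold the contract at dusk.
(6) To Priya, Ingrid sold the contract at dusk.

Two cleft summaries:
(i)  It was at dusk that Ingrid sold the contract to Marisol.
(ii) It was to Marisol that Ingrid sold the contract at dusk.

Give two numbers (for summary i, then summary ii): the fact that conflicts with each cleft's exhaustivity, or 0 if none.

2, 6

Summary (i) focuses "at dusk" (the setting); background agent = Ingrid, thing = the contract, recipient = Marisol. Fact (2) matches that background with setting = at noon — refutes (i).
Summary (ii) focuses "Marisol" (the recipient); background agent = Ingrid, thing = the contract, setting = at dusk. Fact (6) matches that background with recipient = Priya — refutes (ii).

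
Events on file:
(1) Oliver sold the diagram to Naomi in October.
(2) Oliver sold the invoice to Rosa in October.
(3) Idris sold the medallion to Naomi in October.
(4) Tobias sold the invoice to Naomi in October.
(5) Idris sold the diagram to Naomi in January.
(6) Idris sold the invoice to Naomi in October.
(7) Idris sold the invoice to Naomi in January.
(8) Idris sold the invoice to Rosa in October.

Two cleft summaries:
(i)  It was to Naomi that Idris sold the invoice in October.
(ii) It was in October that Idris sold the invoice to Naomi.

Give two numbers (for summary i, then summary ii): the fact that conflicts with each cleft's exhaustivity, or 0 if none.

Summary (i) focuses "Naomi" (the recipient); background Idris as agent and the invoice as thing and in October as setting. Fact (8) matches that background with recipient = Rosa — refutes (i).
Summary (ii) focuses "in October" (the setting); background Idris as agent and the invoice as thing and Naomi as recipient. Fact (7) matches that background with setting = in January — refutes (ii).

8, 7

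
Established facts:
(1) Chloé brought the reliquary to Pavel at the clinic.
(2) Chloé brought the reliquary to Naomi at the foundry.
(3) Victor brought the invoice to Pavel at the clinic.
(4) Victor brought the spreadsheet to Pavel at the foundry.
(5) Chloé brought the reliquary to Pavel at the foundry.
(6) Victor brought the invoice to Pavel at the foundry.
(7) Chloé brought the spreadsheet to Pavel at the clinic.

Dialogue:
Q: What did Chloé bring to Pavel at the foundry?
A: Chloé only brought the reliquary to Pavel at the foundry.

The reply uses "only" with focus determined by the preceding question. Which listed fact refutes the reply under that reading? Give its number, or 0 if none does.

The question "What did ...?" targets the thing, so in the reply the focus falls on "the reliquary".
"Only" then excludes alternative things while the background — agent = Chloé, recipient = Pavel, setting = at the foundry — is held fixed.
No fact keeps agent = Chloé, recipient = Pavel, setting = at the foundry while changing the thing; every other fact differs on something backgrounded. The reply stands.
(Fact (2) would refute a reading with focus on the recipient — but that is not what the question asks.)

0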